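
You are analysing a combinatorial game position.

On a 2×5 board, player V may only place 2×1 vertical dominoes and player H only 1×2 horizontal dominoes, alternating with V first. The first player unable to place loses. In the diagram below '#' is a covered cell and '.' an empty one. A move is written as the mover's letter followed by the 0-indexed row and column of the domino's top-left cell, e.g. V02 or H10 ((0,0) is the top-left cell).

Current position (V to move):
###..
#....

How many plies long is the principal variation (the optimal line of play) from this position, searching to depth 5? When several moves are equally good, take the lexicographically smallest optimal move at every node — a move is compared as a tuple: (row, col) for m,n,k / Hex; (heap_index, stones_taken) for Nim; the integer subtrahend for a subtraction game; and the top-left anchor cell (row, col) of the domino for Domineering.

ply 1, V at ###../#.... | V03=+1→####./#..#.*; V04=-1→###.#/#...#
ply 2, H at ####./#..#. | H11=-1→####./####.*
ply 3, V at ####./####. | V04=+1→#####/#####*
ply 4: #####/##### is terminal -1 (H); from ###../#.... depth 5

PV length from [###../#....]: 3 plies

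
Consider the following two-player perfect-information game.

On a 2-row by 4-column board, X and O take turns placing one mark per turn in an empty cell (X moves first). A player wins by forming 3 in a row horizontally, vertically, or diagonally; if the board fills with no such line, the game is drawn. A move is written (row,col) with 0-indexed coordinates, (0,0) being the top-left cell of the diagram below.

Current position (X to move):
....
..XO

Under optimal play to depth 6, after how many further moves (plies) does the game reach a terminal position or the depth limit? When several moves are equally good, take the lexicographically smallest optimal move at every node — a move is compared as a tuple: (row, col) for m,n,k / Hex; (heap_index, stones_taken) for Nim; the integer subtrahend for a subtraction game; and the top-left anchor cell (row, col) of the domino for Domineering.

p1 X@[..../..XO]: (0,0)[X.../..XO]+0* (0,1)[.X../..XO]+0 (0,2)[..X./..XO]+0 (0,3)[...X/..XO]+0 (1,0)[..../X.XO]+0 (1,1)[..../.XXO]+0
p2 O@[X.../..XO]: (0,1)[XO../..XO]+0* (0,2)[X.O./..XO]+0 (0,3)[X..O/..XO]+0 (1,0)[X.../O.XO]+0 (1,1)[X.../.OXO]+0
p3 X@[XO../..XO]: (0,2)[XOX./..XO]+0* (0,3)[XO.X/..XO]+0 (1,0)[XO../X.XO]+0 (1,1)[XO../.XXO]+0
p4 O@[XOX./..XO]: (0,3)[XOXO/..XO]+0* (1,0)[XOX./O.XO]+0 (1,1)[XOX./.OXO]+0
p5 X@[XOXO/..XO]: (1,0)[XOXO/X.XO]+0* (1,1)[XOXO/.XXO]+0
p6 O@[XOXO/X.XO]: (1,1)[XOXO/XOXO]+0*
p7 X@[XOXO/XOXO] terminal +0; root [..../..XO] d6

PV length from [..../..XO]: 6 plies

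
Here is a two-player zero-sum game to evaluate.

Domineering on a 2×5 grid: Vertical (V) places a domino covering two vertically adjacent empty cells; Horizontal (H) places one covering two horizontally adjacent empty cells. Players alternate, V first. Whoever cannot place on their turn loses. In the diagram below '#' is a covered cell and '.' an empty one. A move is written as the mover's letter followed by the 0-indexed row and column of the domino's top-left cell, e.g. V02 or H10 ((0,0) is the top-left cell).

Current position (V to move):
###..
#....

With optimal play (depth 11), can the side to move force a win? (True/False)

V winning at [###../#....]: True

p1 V@[###../#....]: V03[####./#..#.]+1* V04[###.#/#...#]-1
p2 H@[####./#..#.]: H11[####./####.]-1*
p3 V@[####./####.]: V04[#####/#####]+1*
p4 H@[#####/#####] terminal -1; root [###../#....] d11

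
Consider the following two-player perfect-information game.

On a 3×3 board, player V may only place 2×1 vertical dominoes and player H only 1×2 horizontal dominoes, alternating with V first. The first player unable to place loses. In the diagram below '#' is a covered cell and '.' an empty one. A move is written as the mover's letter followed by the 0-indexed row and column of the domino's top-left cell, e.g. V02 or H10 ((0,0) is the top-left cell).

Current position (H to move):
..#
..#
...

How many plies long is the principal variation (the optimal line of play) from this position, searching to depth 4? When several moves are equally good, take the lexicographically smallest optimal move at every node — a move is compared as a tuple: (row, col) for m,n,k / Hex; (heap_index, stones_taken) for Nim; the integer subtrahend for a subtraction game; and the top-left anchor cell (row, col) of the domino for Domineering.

ply 1, H at ..#/..#/... | H00=-1→###/..#/...; H10=+1→..#/###/...*; H20=-1→..#/..#/##.; H21=-1→..#/..#/.##
ply 2: ..#/###/... is terminal -1 (V); from ..#/..#/... depth 4

PV length from [..#/..#/...]: 1 ply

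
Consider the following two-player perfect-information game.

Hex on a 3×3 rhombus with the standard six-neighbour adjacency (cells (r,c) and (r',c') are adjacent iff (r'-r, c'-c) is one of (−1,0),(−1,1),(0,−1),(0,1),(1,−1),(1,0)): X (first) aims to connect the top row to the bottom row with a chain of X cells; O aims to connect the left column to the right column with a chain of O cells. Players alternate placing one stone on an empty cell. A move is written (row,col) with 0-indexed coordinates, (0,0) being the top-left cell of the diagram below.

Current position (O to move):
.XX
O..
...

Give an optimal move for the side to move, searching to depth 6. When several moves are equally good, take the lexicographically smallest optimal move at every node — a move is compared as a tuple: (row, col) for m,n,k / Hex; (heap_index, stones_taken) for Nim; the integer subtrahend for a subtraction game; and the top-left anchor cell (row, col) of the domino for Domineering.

O's best at [.XX/O../...]: (2,1)

ply 1, O at .XX/O../... | (0,0)=-1→OXX/O../...; (1,1)=-1→.XX/OO./...; (1,2)=-1→.XX/O.O/...; (2,0)=-1→.XX/O../O..; (2,1)=+1→.XX/O../.O.*; (2,2)=-1→.XX/O../..O
ply 2, X at .XX/O../.O. | (0,0)=-1→XXX/O../.O.*; (1,1)=-1→.XX/OX./.O.; (1,2)=-1→.XX/O.X/.O.; (2,0)=-1→.XX/O../XO.; (2,2)=-1→.XX/O../.OX
ply 3, O at XXX/O../.O. | (1,1)=+1→XXX/OO./.O.*; (1,2)=+1→XXX/O.O/.O.; (2,0)=+1→XXX/O../OO.; (2,2)=+1→XXX/O../.OO
ply 4, X at XXX/OO./.O. | (1,2)=-1→XXX/OOX/.O.*; (2,0)=-1→XXX/OO./XO.; (2,2)=-1→XXX/OO./.OX
ply 5, O at XXX/OOX/.O. | (2,0)=-1→XXX/OOX/OO.; (2,2)=+1→XXX/OOX/.OO*
ply 6: XXX/OOX/.OO is terminal -1 (X); from .XX/O../... depth 6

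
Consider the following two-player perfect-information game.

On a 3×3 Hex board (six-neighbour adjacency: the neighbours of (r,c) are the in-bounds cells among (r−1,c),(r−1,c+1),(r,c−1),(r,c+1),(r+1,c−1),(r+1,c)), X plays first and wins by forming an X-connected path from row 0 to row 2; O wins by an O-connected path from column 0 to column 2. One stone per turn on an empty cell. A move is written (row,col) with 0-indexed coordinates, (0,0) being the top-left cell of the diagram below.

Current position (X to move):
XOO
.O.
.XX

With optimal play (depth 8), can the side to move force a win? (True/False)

X winning at [XOO/.O./.XX]: False

[XOO/.O./.XX] X move#1: (1,0):-1/XOO/XO./.XX*, (1,2):-1/XOO/.OX/.XX, (2,0):-1/XOO/.O./XXX
[XOO/XO./.XX] O move#2: (1,2):-1/XOO/XOO/.XX, (2,0):+1/XOO/XO./OXX*
[XOO/XO./OXX] end (terminal -1, X#3); searched XOO/.O./.XX to 8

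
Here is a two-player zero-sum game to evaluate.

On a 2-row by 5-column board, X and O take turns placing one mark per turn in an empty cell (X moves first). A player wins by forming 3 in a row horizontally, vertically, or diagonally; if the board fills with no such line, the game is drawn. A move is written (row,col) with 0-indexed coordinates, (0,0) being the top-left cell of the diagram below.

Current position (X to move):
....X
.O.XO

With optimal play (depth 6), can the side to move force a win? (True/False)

X winning at [....X/.O.XO]: False

p1 X@[....X/.O.XO]: (0,0)[X...X/.O.XO]+0* (0,1)[.X..X/.O.XO]+0 (0,2)[..X.X/.O.XO]+0 (0,3)[...XX/.O.XO]+0 (1,0)[....X/XO.XO]+0 (1,2)[....X/.OXXO]+0
p2 O@[X...X/.O.XO]: (0,1)[XO..X/.O.XO]+0* (0,2)[X.O.X/.O.XO]+0 (0,3)[X..OX/.O.XO]+0 (1,0)[X...X/OO.XO]+0 (1,2)[X...X/.OOXO]+0
p3 X@[XO..X/.O.XO]: (0,2)[XOX.X/.O.XO]+0* (0,3)[XO.XX/.O.XO]+0 (1,0)[XO..X/XO.XO]+0 (1,2)[XO..X/.OXXO]+0
p4 O@[XOX.X/.O.XO]: (0,3)[XOXOX/.O.XO]+0* (1,0)[XOX.X/OO.XO]-1 (1,2)[XOX.X/.OOXO]-1
p5 X@[XOXOX/.O.XO]: (1,0)[XOXOX/XO.XO]+0* (1,2)[XOXOX/.OXXO]+0
p6 O@[XOXOX/XO.XO]: (1,2)[XOXOX/XOOXO]+0*
p7 X@[XOXOX/XOOXO] terminal +0; root [....X/.O.XO] d6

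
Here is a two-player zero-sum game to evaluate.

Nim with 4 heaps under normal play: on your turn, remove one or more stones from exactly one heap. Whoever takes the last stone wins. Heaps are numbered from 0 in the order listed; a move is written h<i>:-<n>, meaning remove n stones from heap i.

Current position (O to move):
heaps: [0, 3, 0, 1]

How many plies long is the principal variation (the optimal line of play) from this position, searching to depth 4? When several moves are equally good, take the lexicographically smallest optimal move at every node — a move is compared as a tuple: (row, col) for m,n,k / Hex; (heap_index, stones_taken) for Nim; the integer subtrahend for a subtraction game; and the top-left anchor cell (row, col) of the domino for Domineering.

ply 1, O at (0,3,0,1) | h1:-1=-1→(0,2,0,1); h1:-2=+1→(0,1,0,1)*; h1:-3=-1→(0,0,0,1); h3:-1=-1→(0,3,0,0)
ply 2, X at (0,1,0,1) | h1:-1=-1→(0,0,0,1)*; h3:-1=-1→(0,1,0,0)
ply 3, O at (0,0,0,1) | h3:-1=+1→(0,0,0,0)*
ply 4: (0,0,0,0) is terminal -1 (X); from (0,3,0,1) depth 4

PV length from [(0,3,0,1)]: 3 plies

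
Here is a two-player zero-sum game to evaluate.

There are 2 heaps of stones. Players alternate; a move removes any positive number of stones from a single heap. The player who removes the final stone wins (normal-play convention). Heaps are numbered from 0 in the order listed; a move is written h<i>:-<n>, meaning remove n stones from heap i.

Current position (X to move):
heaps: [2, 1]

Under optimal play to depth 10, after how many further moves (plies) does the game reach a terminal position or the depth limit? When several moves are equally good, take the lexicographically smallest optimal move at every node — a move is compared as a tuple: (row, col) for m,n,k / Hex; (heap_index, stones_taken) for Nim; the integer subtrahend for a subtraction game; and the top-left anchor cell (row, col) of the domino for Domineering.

ply 1, X at (2,1) | h0:-1=+1→(1,1)*; h0:-2=-1→(0,1); h1:-1=-1→(2,0)
ply 2, O at (1,1) | h0:-1=-1→(0,1)*; h1:-1=-1→(1,0)
ply 3, X at (0,1) | h1:-1=+1→(0,0)*
ply 4: (0,0) is terminal -1 (O); from (2,1) depth 10

PV length from [(2,1)]: 3 plies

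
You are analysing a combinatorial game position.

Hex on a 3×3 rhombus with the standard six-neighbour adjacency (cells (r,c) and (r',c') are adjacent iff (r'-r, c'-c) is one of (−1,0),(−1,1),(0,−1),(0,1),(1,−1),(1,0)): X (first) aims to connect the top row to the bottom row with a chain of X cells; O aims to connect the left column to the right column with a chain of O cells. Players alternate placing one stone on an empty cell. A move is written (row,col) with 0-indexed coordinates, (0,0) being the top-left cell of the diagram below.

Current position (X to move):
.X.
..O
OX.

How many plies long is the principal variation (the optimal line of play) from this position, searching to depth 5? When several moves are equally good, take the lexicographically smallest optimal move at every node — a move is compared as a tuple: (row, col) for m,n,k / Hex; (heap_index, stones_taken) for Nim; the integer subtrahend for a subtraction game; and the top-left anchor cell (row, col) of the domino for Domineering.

p1 X@[.X./..O/OX.]: (0,0)[XX./..O/OX.]-1 (0,2)[.XX/..O/OX.]-1 (1,0)[.X./X.O/OX.]-1 (1,1)[.X./.XO/OX.]+1* (2,2)[.X./..O/OXX]-1
p2 O@[.X./.XO/OX.] terminal -1; root [.X./..O/OX.] d5

PV length from [.X./..O/OX.]: 1 ply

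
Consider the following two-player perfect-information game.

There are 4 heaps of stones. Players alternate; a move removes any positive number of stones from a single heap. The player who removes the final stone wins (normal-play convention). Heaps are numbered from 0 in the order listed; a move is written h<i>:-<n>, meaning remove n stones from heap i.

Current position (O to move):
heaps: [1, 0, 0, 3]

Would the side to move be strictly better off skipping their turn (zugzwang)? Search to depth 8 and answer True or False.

zugzwang((1,0,0,3), O) = False

ply 1, O at (1,0,0,3) | h0:-1=-1→(0,0,0,3); h3:-1=-1→(1,0,0,2); h3:-2=+1→(1,0,0,1)*; h3:-3=-1→(1,0,0,0)
ply 2, X at (1,0,0,1) | h0:-1=-1→(0,0,0,1)*; h3:-1=-1→(1,0,0,0)
ply 3, O at (0,0,0,1) | h3:-1=+1→(0,0,0,0)*
ply 4: (0,0,0,0) is terminal -1 (X); from (1,0,0,3) depth 8
suppose O passes — search the same position with X to move:
pass> ply 1, X at (1,0,0,3) | h0:-1=-1→(0,0,0,3); h3:-1=-1→(1,0,0,2); h3:-2=+1→(1,0,0,1)*; h3:-3=-1→(1,0,0,0)
pass> ply 2, O at (1,0,0,1) | h0:-1=-1→(0,0,0,1)*; h3:-1=-1→(1,0,0,0)
pass> ply 3, X at (0,0,0,1) | h3:-1=+1→(0,0,0,0)*
pass> ply 4: (0,0,0,0) is terminal -1 (O); from (1,0,0,3) depth 8
for O: play +1, pass -1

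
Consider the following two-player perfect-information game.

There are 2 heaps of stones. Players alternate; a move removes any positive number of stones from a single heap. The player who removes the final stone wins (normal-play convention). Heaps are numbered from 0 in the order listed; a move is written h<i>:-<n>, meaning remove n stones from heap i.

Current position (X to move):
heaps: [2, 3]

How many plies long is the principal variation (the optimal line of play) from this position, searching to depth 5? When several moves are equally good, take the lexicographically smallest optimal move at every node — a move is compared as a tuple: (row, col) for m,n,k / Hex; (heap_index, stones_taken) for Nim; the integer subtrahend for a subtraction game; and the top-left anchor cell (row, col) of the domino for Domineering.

p1 X@[(2,3)]: h0:-1[(1,3)]-1 h0:-2[(0,3)]-1 h1:-1[(2,2)]+1* h1:-2[(2,1)]-1 h1:-3[(2,0)]-1
p2 O@[(2,2)]: h0:-1[(1,2)]-1* h0:-2[(0,2)]-1 h1:-1[(2,1)]-1 h1:-2[(2,0)]-1
p3 X@[(1,2)]: h0:-1[(0,2)]-1 h1:-1[(1,1)]+1* h1:-2[(1,0)]-1
p4 O@[(1,1)]: h0:-1[(0,1)]-1* h1:-1[(1,0)]-1
p5 X@[(0,1)]: h1:-1[(0,0)]+1*
p6 O@[(0,0)] terminal -1; root [(2,3)] d5

PV length from [(2,3)]: 5 plies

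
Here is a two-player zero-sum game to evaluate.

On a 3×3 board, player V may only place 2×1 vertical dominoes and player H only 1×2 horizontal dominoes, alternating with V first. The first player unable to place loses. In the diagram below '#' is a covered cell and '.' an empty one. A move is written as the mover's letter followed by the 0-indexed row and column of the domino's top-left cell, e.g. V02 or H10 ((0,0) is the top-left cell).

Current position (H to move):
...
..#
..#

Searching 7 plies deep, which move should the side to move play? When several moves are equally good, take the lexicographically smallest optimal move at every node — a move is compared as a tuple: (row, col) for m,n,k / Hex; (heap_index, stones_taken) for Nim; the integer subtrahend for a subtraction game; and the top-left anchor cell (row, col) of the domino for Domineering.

H's best at [.../..#/..#]: H10

ply 1, H at .../..#/..# | H00=-1→##./..#/..#; H01=-1→.##/..#/..#; H10=+1→.../###/..#*; H20=-1→.../..#/###
ply 2: .../###/..# is terminal -1 (V); from .../..#/..# depth 7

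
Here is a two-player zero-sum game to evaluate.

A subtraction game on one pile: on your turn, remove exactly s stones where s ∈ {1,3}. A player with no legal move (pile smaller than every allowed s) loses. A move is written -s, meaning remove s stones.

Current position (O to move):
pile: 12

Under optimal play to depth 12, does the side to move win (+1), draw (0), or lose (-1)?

ply 1, O at 12 | -1=-1→11*; -3=-1→9
ply 2, X at 11 | -1=+1→10*; -3=+1→8
ply 3, O at 10 | -1=-1→9*; -3=-1→7
ply 4, X at 9 | -1=+1→8*; -3=+1→6
ply 5, O at 8 | -1=-1→7*; -3=-1→5
ply 6, X at 7 | -1=+1→6*; -3=+1→4
ply 7, O at 6 | -1=-1→5*; -3=-1→3
ply 8, X at 5 | -1=+1→4*; -3=+1→2
ply 9, O at 4 | -1=-1→3*; -3=-1→1
ply 10, X at 3 | -1=+1→2*; -3=+1→0
ply 11, O at 2 | -1=-1→1*
ply 12, X at 1 | -1=+1→0*
ply 13: 0 is terminal -1 (O); from 12 depth 12

value(12, O) = -1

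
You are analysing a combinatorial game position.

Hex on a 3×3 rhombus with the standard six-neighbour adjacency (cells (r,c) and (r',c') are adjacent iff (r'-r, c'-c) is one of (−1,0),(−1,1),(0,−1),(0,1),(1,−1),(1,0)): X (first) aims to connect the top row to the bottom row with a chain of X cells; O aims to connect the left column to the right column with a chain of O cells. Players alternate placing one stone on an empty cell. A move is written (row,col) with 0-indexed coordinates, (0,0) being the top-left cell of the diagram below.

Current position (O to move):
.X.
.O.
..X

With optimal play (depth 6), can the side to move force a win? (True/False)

[.X./.O./..X] O move#1: (0,0):+1/OX./.O./..X*, (0,2):+1/.XO/.O./..X, (1,0):+1/.X./OO./..X, (1,2):+1/.X./.OO/..X, (2,0):+1/.X./.O./O.X, (2,1):+1/.X./.O./.OX
[OX./.O./..X] X move#2: (0,2):-1/OXX/.O./..X*, (1,0):-1/OX./XO./..X, (1,2):-1/OX./.OX/..X, (2,0):-1/OX./.O./X.X, (2,1):-1/OX./.O./.XX
[OXX/.O./..X] O move#3: (1,0):-1/OXX/OO./..X, (1,2):+1/OXX/.OO/..X*, (2,0):-1/OXX/.O./O.X, (2,1):-1/OXX/.O./.OX
[OXX/.OO/..X] X move#4: (1,0):-1/OXX/XOO/..X*, (2,0):-1/OXX/.OO/X.X, (2,1):-1/OXX/.OO/.XX
[OXX/XOO/..X] O move#5: (2,0):+1/OXX/XOO/O.X*, (2,1):-1/OXX/XOO/.OX
[OXX/XOO/O.X] end (terminal -1, X#6); searched .X./.O./..X to 6

O winning at [.X./.O./..X]: True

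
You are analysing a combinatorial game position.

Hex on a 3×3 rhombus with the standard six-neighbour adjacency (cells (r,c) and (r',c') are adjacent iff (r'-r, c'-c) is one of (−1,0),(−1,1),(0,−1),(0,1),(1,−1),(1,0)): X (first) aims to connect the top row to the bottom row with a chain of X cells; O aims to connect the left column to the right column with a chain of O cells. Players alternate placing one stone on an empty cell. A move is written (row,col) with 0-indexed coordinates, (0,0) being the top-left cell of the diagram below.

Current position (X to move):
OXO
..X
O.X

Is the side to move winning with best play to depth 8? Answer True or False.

[OXO/..X/O.X] X move#1: (1,0):-1/OXO/X.X/O.X, (1,1):+1/OXO/.XX/O.X*, (2,1):-1/OXO/..X/OXX
[OXO/.XX/O.X] end (terminal -1, O#2); searched OXO/..X/O.X to 8

X winning at [OXO/..X/O.X]: True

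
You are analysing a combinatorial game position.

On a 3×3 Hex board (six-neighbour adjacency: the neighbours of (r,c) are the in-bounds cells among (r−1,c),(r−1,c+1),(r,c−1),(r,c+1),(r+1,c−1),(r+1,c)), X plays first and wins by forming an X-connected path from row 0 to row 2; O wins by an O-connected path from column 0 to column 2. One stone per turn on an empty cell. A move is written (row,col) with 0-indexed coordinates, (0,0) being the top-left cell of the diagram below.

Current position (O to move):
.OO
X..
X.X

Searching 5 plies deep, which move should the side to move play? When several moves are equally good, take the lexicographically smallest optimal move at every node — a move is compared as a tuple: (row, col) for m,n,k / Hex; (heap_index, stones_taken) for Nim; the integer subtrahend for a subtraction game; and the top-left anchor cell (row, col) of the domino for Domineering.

O's best at [.OO/X../X.X]: (0,0)

[.OO/X../X.X] O move#1: (0,0):+1/OOO/X../X.X*, (1,1):-1/.OO/XO./X.X, (1,2):-1/.OO/X.O/X.X, (2,1):-1/.OO/X../XOX
[OOO/X../X.X] end (terminal -1, X#2); searched .OO/X../X.X to 5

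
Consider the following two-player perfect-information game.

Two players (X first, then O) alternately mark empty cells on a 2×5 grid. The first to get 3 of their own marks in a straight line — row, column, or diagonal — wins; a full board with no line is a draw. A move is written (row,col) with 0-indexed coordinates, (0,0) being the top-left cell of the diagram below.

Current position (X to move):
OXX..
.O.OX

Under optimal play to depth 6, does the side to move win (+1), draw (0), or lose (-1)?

[OXX../.O.OX] X move#1: (0,3):+1/OXXX./.O.OX*, (0,4):-1/OXX.X/.O.OX, (1,0):-1/OXX../XO.OX, (1,2):+0/OXX../.OXOX
[OXXX./.O.OX] end (terminal -1, O#2); searched OXX../.O.OX to 6

value(OXX../.O.OX, X) = +1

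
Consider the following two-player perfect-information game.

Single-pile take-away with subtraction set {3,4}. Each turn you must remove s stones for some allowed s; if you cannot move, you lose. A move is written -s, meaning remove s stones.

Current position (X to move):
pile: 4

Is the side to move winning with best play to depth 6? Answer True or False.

[4] X move#1: -3:+1/1*, -4:+1/0
[1] end (terminal -1, O#2); searched 4 to 6

X winning at [4]: True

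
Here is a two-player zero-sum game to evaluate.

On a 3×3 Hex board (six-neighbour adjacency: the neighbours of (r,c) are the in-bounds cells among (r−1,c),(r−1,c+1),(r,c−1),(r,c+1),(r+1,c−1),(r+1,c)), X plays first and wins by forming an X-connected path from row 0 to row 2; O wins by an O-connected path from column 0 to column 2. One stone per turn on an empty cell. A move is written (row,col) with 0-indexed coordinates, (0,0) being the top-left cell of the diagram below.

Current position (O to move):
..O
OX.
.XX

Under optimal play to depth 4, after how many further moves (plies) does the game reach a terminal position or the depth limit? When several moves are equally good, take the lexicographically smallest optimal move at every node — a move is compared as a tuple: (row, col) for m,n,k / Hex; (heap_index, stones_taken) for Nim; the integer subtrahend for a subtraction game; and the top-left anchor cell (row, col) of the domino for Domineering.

ply 1, O at ..O/OX./.XX | (0,0)=-1→O.O/OX./.XX; (0,1)=+1→.OO/OX./.XX*; (1,2)=-1→..O/OXO/.XX; (2,0)=-1→..O/OX./OXX
ply 2: .OO/OX./.XX is terminal -1 (X); from ..O/OX./.XX depth 4

PV length from [..O/OX./.XX]: 1 ply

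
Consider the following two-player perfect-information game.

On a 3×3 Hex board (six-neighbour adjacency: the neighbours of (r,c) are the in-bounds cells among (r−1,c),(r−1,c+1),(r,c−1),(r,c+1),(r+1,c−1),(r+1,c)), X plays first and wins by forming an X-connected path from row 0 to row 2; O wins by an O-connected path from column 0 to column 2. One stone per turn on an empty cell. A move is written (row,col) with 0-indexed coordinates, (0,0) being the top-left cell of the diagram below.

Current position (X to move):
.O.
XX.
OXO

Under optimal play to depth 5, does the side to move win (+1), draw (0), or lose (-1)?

value(.O./XX./OXO, X) = +1

ply 1, X at .O./XX./OXO | (0,0)=+1→XO./XX./OXO*; (0,2)=+1→.OX/XX./OXO; (1,2)=+1→.O./XXX/OXO
ply 2: XO./XX./OXO is terminal -1 (O); from .O./XX./OXO depth 5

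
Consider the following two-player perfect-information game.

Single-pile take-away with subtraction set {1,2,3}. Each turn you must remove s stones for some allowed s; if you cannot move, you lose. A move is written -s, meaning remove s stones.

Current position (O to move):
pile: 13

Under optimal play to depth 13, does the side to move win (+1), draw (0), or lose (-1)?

value(13, O) = +1

p1 O@[13]: -1[12]+1* -2[11]-1 -3[10]-1
p2 X@[12]: -1[11]-1* -2[10]-1 -3[9]-1
p3 O@[11]: -1[10]-1 -2[9]-1 -3[8]+1*
p4 X@[8]: -1[7]-1* -2[6]-1 -3[5]-1
p5 O@[7]: -1[6]-1 -2[5]-1 -3[4]+1*
p6 X@[4]: -1[3]-1* -2[2]-1 -3[1]-1
p7 O@[3]: -1[2]-1 -2[1]-1 -3[0]+1*
p8 X@[0] terminal -1; root [13] d13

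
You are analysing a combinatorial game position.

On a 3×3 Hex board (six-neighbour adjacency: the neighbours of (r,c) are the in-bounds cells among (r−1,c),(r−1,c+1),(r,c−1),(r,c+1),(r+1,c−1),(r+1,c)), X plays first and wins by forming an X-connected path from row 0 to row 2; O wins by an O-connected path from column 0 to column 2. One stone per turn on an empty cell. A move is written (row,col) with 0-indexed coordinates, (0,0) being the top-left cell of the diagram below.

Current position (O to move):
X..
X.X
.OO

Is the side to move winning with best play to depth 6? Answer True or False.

ply 1, O at X../X.X/.OO | (0,1)=-1→XO./X.X/.OO; (0,2)=-1→X.O/X.X/.OO; (1,1)=-1→X../XOX/.OO; (2,0)=+1→X../X.X/OOO*
ply 2: X../X.X/OOO is terminal -1 (X); from X../X.X/.OO depth 6

O winning at [X../X.X/.OO]: True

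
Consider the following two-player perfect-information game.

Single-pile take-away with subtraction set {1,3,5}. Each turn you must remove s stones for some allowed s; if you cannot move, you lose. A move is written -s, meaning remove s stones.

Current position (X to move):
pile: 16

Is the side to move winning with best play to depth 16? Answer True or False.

[16] X move#1: -1:-1/15*, -3:-1/13, -5:-1/11
[15] O move#2: -1:+1/14*, -3:+1/12, -5:+1/10
[14] X move#3: -1:-1/13*, -3:-1/11, -5:-1/9
[13] O move#4: -1:+1/12*, -3:+1/10, -5:+1/8
[12] X move#5: -1:-1/11*, -3:-1/9, -5:-1/7
[11] O move#6: -1:+1/10*, -3:+1/8, -5:+1/6
[10] X move#7: -1:-1/9*, -3:-1/7, -5:-1/5
[9] O move#8: -1:+1/8*, -3:+1/6, -5:+1/4
[8] X move#9: -1:-1/7*, -3:-1/5, -5:-1/3
[7] O move#10: -1:+1/6*, -3:+1/4, -5:+1/2
[6] X move#11: -1:-1/5*, -3:-1/3, -5:-1/1
[5] O move#12: -1:+1/4*, -3:+1/2, -5:+1/0
[4] X move#13: -1:-1/3*, -3:-1/1
[3] O move#14: -1:+1/2*, -3:+1/0
[2] X move#15: -1:-1/1*
[1] O move#16: -1:+1/0*
[0] end (terminal -1, X#17); searched 16 to 16

X winning at [16]: False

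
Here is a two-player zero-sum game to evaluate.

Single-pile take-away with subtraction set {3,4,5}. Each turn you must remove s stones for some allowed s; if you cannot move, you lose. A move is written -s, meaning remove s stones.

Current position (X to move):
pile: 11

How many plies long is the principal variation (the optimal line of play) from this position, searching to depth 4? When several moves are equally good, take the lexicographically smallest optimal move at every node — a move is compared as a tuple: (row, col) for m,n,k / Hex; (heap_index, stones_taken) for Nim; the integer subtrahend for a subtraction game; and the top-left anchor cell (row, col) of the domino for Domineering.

p1 X@[11]: -3[8]+1* -4[7]-1 -5[6]-1
p2 O@[8]: -3[5]-1* -4[4]-1 -5[3]-1
p3 X@[5]: -3[2]+1* -4[1]+1 -5[0]+1
p4 O@[2] terminal -1; root [11] d4

PV length from [11]: 3 plies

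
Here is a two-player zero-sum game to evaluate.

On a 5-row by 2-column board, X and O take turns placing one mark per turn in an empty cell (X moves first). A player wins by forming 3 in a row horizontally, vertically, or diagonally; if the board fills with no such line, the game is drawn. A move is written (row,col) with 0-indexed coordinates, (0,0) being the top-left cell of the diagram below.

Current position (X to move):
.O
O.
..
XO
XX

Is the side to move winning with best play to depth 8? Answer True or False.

X winning at [.O/O./../XO/XX]: True

p1 X@[.O/O./../XO/XX]: (0,0)[XO/O./../XO/XX]+0 (1,1)[.O/OX/../XO/XX]+0 (2,0)[.O/O./X./XO/XX]+1* (2,1)[.O/O./.X/XO/XX]+0
p2 O@[.O/O./X./XO/XX] terminal -1; root [.O/O./../XO/XX] d8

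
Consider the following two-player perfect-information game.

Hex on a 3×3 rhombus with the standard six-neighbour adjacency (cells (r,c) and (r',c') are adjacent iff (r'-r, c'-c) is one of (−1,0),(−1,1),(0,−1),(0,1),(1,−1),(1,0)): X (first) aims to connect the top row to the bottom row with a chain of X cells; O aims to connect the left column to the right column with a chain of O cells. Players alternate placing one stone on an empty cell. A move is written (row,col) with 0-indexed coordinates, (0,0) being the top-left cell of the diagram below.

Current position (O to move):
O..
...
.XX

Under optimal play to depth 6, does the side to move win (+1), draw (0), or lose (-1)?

p1 O@[O../.../.XX]: (0,1)[OO./.../.XX]-1 (0,2)[O.O/.../.XX]+1* (1,0)[O../O../.XX]-1 (1,1)[O../.O./.XX]+1 (1,2)[O../..O/.XX]-1 (2,0)[O../.../OXX]-1
p2 X@[O.O/.../.XX]: (0,1)[OXO/.../.XX]-1* (1,0)[O.O/X../.XX]-1 (1,1)[O.O/.X./.XX]-1 (1,2)[O.O/..X/.XX]-1 (2,0)[O.O/.../XXX]-1
p3 O@[OXO/.../.XX]: (1,0)[OXO/O../.XX]-1 (1,1)[OXO/.O./.XX]+1* (1,2)[OXO/..O/.XX]-1 (2,0)[OXO/.../OXX]-1
p4 X@[OXO/.O./.XX]: (1,0)[OXO/XO./.XX]-1* (1,2)[OXO/.OX/.XX]-1 (2,0)[OXO/.O./XXX]-1
p5 O@[OXO/XO./.XX]: (1,2)[OXO/XOO/.XX]-1 (2,0)[OXO/XO./OXX]+1*
p6 X@[OXO/XO./OXX] terminal -1; root [O../.../.XX] d6

value(O../.../.XX, O) = +1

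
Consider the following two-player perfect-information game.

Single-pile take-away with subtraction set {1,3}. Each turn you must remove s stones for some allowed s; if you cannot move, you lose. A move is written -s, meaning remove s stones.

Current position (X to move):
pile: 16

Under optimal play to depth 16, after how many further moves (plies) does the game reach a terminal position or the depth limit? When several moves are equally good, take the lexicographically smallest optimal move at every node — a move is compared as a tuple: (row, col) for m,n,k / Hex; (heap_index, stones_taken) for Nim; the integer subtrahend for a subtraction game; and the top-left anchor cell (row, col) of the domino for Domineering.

PV length from [16]: 16 plies

ply 1, X at 16 | -1=-1→15*; -3=-1→13
ply 2, O at 15 | -1=+1→14*; -3=+1→12
ply 3, X at 14 | -1=-1→13*; -3=-1→11
ply 4, O at 13 | -1=+1→12*; -3=+1→10
ply 5, X at 12 | -1=-1→11*; -3=-1→9
ply 6, O at 11 | -1=+1→10*; -3=+1→8
ply 7, X at 10 | -1=-1→9*; -3=-1→7
ply 8, O at 9 | -1=+1→8*; -3=+1→6
ply 9, X at 8 | -1=-1→7*; -3=-1→5
ply 10, O at 7 | -1=+1→6*; -3=+1→4
ply 11, X at 6 | -1=-1→5*; -3=-1→3
ply 12, O at 5 | -1=+1→4*; -3=+1→2
ply 13, X at 4 | -1=-1→3*; -3=-1→1
ply 14, O at 3 | -1=+1→2*; -3=+1→0
ply 15, X at 2 | -1=-1→1*
ply 16, O at 1 | -1=+1→0*
ply 17: 0 is terminal -1 (X); from 16 depth 16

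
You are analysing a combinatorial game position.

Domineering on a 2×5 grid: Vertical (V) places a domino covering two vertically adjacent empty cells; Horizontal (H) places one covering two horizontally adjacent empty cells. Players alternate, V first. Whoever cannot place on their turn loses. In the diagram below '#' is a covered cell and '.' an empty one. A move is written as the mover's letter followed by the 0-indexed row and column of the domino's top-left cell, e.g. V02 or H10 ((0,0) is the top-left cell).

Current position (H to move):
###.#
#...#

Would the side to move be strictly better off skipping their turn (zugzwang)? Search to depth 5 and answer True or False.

p1 H@[###.#/#...#]: H11[###.#/###.#]-1 H12[###.#/#.###]+1*
p2 V@[###.#/#.###] terminal -1; root [###.#/#...#] d5
pass branch (V moves first from the same position):
  | p1 V@[###.#/#...#]: V03[#####/#..##]-1*
  | p2 H@[#####/#..##]: H11[#####/#####]+1*
  | p3 V@[#####/#####] terminal -1; root [###.#/#...#] d5
H moving scores +1; H passing scores +1

zugzwang(###.#/#...#, H) = False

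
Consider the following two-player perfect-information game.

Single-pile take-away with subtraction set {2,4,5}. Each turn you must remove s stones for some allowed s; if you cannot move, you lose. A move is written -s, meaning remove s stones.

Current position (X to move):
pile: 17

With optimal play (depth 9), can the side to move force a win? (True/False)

ply 1, X at 17 | -2=+1→15*; -4=-1→13; -5=-1→12
ply 2, O at 15 | -2=-1→13*; -4=-1→11; -5=-1→10
ply 3, X at 13 | -2=-1→11; -4=-1→9; -5=+1→8*
ply 4, O at 8 | -2=-1→6*; -4=-1→4; -5=-1→3
ply 5, X at 6 | -2=-1→4; -4=-1→2; -5=+1→1*
ply 6: 1 is terminal -1 (O); from 17 depth 9

X winning at [17]: True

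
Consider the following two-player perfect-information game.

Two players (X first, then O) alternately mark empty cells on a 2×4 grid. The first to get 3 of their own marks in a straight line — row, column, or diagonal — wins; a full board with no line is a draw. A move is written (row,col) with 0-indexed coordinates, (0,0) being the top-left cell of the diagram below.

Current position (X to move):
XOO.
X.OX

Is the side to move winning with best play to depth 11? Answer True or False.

[XOO./X.OX] X move#1: (0,3):+0/XOOX/X.OX*, (1,1):-1/XOO./XXOX
[XOOX/X.OX] O move#2: (1,1):+0/XOOX/XOOX*
[XOOX/XOOX] end (terminal +0, X#3); searched XOO./X.OX to 11

X winning at [XOO./X.OX]: False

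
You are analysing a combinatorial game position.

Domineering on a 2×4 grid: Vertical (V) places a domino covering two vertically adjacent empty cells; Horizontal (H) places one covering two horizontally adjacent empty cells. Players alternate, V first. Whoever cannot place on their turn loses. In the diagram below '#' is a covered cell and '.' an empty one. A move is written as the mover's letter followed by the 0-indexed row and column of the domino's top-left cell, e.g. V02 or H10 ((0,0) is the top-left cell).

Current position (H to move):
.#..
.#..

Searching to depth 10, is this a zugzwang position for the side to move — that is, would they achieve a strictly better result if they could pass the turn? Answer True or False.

zugzwang(.#../.#.., H) = False

ply 1, H at .#../.#.. | H02=+1→.###/.#..*; H12=+1→.#../.###
ply 2, V at .###/.#.. | V00=-1→####/##..*
ply 3, H at ####/##.. | H12=+1→####/####*
ply 4: ####/#### is terminal -1 (V); from .#../.#.. depth 10
if H skipped the turn, V would face:
~ ply 1, V at .#../.#.. | V00=-1→##../##..; V02=+1→.##./.##.*; V03=+1→.#.#/.#.#
~ ply 2: .##./.##. is terminal -1 (H); from .#../.#.. depth 10
compare (H): move=+1 vs pass=-1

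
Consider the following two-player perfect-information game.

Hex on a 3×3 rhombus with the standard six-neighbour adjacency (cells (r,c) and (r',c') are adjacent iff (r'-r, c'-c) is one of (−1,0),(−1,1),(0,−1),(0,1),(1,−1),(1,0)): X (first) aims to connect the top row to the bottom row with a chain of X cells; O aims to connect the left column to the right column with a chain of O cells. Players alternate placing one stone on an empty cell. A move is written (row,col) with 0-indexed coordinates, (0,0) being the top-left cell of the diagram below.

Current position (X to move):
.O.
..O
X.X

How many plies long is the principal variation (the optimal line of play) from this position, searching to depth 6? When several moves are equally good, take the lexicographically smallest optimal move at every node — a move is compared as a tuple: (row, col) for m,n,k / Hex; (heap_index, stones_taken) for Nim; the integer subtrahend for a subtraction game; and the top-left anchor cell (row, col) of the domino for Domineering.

ply 1, X at .O./..O/X.X | (0,0)=-1→XO./..O/X.X*; (0,2)=-1→.OX/..O/X.X; (1,0)=-1→.O./X.O/X.X; (1,1)=-1→.O./.XO/X.X; (2,1)=-1→.O./..O/XXX
ply 2, O at XO./..O/X.X | (0,2)=-1→XOO/..O/X.X; (1,0)=+1→XO./O.O/X.X*; (1,1)=-1→XO./.OO/X.X; (2,1)=-1→XO./..O/XOX
ply 3, X at XO./O.O/X.X | (0,2)=-1→XOX/O.O/X.X*; (1,1)=-1→XO./OXO/X.X; (2,1)=-1→XO./O.O/XXX
ply 4, O at XOX/O.O/X.X | (1,1)=+1→XOX/OOO/X.X*; (2,1)=-1→XOX/O.O/XOX
ply 5: XOX/OOO/X.X is terminal -1 (X); from .O./..O/X.X depth 6

PV length from [.O./..O/X.X]: 4 plies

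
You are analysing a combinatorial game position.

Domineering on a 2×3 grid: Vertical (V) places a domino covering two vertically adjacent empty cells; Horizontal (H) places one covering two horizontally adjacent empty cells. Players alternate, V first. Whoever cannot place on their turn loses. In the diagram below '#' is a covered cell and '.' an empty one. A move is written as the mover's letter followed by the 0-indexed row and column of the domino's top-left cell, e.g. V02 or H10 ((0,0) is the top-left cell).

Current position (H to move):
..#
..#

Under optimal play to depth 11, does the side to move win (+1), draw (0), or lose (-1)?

[..#/..#] H move#1: H00:+1/###/..#*, H10:+1/..#/###
[###/..#] end (terminal -1, V#2); searched ..#/..# to 11

value(..#/..#, H) = +1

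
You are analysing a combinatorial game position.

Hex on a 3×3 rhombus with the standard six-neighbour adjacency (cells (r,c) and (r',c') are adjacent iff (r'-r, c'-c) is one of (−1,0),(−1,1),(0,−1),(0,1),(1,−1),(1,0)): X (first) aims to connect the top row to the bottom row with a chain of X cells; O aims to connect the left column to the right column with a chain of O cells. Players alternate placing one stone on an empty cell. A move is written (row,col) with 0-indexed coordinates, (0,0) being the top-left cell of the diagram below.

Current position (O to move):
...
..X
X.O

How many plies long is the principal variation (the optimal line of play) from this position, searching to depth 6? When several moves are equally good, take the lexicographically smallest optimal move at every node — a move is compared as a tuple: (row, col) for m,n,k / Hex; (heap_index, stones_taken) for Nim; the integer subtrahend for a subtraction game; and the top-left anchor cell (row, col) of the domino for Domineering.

[.../..X/X.O] O move#1: (0,0):-1/O../..X/X.O*, (0,1):-1/.O./..X/X.O, (0,2):-1/..O/..X/X.O, (1,0):-1/.../O.X/X.O, (1,1):-1/.../.OX/X.O, (2,1):-1/.../..X/XOO
[O../..X/X.O] X move#2: (0,1):+1/OX./..X/X.O*, (0,2):+1/O.X/..X/X.O, (1,0):+1/O../X.X/X.O, (1,1):+1/O../.XX/X.O, (2,1):+1/O../..X/XXO
[OX./..X/X.O] O move#3: (0,2):-1/OXO/..X/X.O*, (1,0):-1/OX./O.X/X.O, (1,1):-1/OX./.OX/X.O, (2,1):-1/OX./..X/XOO
[OXO/..X/X.O] X move#4: (1,0):+1/OXO/X.X/X.O*, (1,1):+1/OXO/.XX/X.O, (2,1):+1/OXO/..X/XXO
[OXO/X.X/X.O] end (terminal -1, O#5); searched .../..X/X.O to 6

PV length from [.../..X/X.O]: 4 plies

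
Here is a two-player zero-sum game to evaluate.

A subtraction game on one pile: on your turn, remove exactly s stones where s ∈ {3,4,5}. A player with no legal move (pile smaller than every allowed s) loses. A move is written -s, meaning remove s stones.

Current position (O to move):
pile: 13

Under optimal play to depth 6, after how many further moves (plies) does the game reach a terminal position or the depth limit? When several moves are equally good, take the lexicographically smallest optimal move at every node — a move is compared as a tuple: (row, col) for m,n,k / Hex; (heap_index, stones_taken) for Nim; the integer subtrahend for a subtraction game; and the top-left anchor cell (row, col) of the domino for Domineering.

PV length from [13]: 3 plies

[13] O move#1: -3:+1/10*, -4:+1/9, -5:+1/8
[10] X move#2: -3:-1/7*, -4:-1/6, -5:-1/5
[7] O move#3: -3:-1/4, -4:-1/3, -5:+1/2*
[2] end (terminal -1, X#4); searched 13 to 6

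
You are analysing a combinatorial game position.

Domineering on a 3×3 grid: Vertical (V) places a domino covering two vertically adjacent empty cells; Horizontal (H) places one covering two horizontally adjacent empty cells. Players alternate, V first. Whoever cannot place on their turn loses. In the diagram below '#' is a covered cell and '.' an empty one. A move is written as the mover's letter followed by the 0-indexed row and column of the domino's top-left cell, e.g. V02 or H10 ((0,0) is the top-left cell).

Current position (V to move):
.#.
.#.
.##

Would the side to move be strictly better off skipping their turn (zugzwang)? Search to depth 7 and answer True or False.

zugzwang(.#./.#./.##, V) = False

[.#./.#./.##] V move#1: V00:+1/##./##./.##*, V02:+1/.##/.##/.##, V10:+1/.#./##./###
[##./##./.##] end (terminal -1, H#2); searched .#./.#./.## to 7
suppose V passes — search the same position with H to move:
pass> [.#./.#./.##] end (terminal -1, H#1); searched .#./.#./.## to 7
for V: play +1, pass +1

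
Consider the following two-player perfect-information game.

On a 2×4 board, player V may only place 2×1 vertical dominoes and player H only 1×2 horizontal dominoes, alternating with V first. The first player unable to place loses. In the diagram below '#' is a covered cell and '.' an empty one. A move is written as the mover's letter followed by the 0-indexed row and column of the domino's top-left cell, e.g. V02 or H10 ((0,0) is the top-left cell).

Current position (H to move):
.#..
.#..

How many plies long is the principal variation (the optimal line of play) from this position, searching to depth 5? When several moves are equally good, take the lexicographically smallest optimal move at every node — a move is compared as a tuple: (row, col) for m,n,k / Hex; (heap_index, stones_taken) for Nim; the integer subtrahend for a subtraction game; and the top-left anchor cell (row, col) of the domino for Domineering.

p1 H@[.#../.#..]: H02[.###/.#..]+1* H12[.#../.###]+1
p2 V@[.###/.#..]: V00[####/##..]-1*
p3 H@[####/##..]: H12[####/####]+1*
p4 V@[####/####] terminal -1; root [.#../.#..] d5

PV length from [.#../.#..]: 3 plies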